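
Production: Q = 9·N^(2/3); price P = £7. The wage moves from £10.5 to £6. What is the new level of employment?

From P·MP_N = w with MP_N = 6·N^(-1/3), the labor demand is N(w) = (42/w)^(3).
At w = 10.5: N = 64. At w = 6: N = 343.

N* = 343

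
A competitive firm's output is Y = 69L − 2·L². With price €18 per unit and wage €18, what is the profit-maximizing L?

L* = 17

The marginal product of L is MP_L = 69 − 4L.
A price-taking firm hires until the value of the marginal product equals the wage: P·MP_L = w, so 18·(69 − 4L) = 18.
Then 69 − 4L = 1, giving L = 17.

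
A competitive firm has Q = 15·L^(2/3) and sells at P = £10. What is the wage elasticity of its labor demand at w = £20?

ε = -3

MP_L = (2/3)·15·L^(-1/3), so P·MP_L = w gives 100·L^(-1/3) = w.
Solving, L(w) = (100/w)^(3). This is a constant-elasticity form: L ∝ w^(−3), so ε = −3.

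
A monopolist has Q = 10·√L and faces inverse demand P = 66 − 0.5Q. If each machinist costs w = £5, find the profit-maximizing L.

Marginal revenue from the inverse demand is MR = 66 − Q.
The marginal product is MP_L = 5·L^(-1/2).
A monopolist hires until marginal revenue product equals the wage: MR·MP_L = w.
At L, Q = 10·√L. Substituting and solving: (66 − 10·√L)·5·L^(-1/2) = 5 gives L = 36.

L* = 36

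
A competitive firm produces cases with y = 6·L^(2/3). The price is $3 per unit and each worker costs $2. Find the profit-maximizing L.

MP_L = (2/3)·6·L^(-1/3) = 4·L^(-1/3).
Profit maximization for a price taker requires P·MP_L = w: 3·4·L^(-1/3) = 2.
So L^(-1/3) = 1/6, which gives L = 216.

L* = 216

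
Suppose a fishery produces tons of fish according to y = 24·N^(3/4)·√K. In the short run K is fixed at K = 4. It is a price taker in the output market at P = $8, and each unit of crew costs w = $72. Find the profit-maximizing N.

N* = 256

With K = 4, MP_N = (3/4)·24·N^(-1/4)·4^(1/2) = 36·N^(-1/4).
Profit maximization for a price taker requires P·MP_N = w: 8·36·N^(-1/4) = 72.
So N^(-1/4) = 0.25, which gives N = 256.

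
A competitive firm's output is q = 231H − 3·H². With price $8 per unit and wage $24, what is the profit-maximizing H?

H* = 38

The marginal product of H is MP_H = 231 − 6H.
A price-taking firm hires until the value of the marginal product equals the wage: P·MP_H = w, so 8·(231 − 6H) = 24.
Then 231 − 6H = 3, giving H = 38.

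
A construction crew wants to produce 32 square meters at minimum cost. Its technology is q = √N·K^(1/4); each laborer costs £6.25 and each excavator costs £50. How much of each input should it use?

Cost minimization requires the marginal rate of technical substitution to equal the input-price ratio: MP_N/MP_K = w/r.
Here MP_N/MP_K = (1/2)·(K/N)/(1/4) = 2·(K/N). Setting this equal to 6.25/50 = 0.125 gives K = 0.0625N.
Substituting into q = 32: N^(1/2)·(0.0625N)^(1/4) = 32.
Solving, N = 256 and K = 16.

N* = 256, K* = 16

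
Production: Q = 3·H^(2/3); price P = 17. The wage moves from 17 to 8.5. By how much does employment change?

From P·MP_H = w with MP_H = 2·H^(-1/3), the labor demand is H(w) = (34/w)^(3).
At w = 17: H = 8. At w = 8.5: H = 64.
ΔH = 64 − 8 = 56.

ΔH = 56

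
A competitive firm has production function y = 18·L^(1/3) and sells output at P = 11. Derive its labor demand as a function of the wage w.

L(w) = (66/w)^(3/2)

MP_L = (1/3)·18·L^(-2/3) = 6·L^(-2/3).
Setting P·MP_L = w: 66·L^(-2/3) = w.
Solving for L: L^(-2/3) = w/66, so L = (66/w)^(3/2).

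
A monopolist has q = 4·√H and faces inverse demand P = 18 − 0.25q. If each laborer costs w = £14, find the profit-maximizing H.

H* = 4

Marginal revenue from the inverse demand is MR = 18 − 0.5q.
The marginal product is MP_H = 2·H^(-1/2).
A monopolist hires until marginal revenue product equals the wage: MR·MP_H = w.
At H, q = 4·√H. Substituting and solving: (18 − 2·√H)·2·H^(-1/2) = 14 gives H = 4.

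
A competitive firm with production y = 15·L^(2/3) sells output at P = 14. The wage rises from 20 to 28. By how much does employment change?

From P·MP_L = w with MP_L = 10·L^(-1/3), the labor demand is L(w) = (140/w)^(3).
At w = 20: L = 343. At w = 28: L = 125.
ΔL = 125 − 343 = -218.

ΔL = -218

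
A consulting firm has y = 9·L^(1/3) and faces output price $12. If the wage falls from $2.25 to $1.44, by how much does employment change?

From P·MP_L = w with MP_L = 3·L^(-2/3), the labor demand is L(w) = (36/w)^(3/2).
At w = 2.25: L = 64. At w = 1.44: L = 125.
ΔL = 125 − 64 = 61.

ΔL = 61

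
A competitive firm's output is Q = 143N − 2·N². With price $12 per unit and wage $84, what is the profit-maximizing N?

N* = 34

The marginal product of N is MP_N = 143 − 4N.
A price-taking firm hires until the value of the marginal product equals the wage: P·MP_N = w, so 12·(143 − 4N) = 84.
Then 143 − 4N = 7, giving N = 34.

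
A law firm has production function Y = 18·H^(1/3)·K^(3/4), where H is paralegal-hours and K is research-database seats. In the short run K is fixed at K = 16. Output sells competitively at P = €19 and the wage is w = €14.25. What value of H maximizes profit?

H* = 512

With K = 16, MP_H = (1/3)·18·H^(-2/3)·16^(3/4) = 48·H^(-2/3).
Profit maximization for a price taker requires P·MP_H = w: 19·48·H^(-2/3) = 14.25.
So H^(-2/3) = 0.015625, which gives H = 512.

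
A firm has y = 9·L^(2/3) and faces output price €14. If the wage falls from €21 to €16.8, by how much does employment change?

From P·MP_L = w with MP_L = 6·L^(-1/3), the labor demand is L(w) = (84/w)^(3).
At w = 21: L = 64. At w = 16.8: L = 125.
ΔL = 125 − 64 = 61.

ΔL = 61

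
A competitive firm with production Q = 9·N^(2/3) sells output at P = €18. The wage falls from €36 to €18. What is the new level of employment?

From P·MP_N = w with MP_N = 6·N^(-1/3), the labor demand is N(w) = (108/w)^(3).
At w = 36: N = 27. At w = 18: N = 216.

N* = 216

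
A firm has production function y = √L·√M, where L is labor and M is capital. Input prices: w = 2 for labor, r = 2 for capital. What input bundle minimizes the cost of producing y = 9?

Cost minimization requires the marginal rate of technical substitution to equal the input-price ratio: MP_L/MP_M = w/r.
Here MP_L/MP_M = (1/2)·(M/L)/(1/2) = (M/L). Setting this equal to 2/2 = 1 gives M = L.
Substituting into y = 9: L^(1/2)·(L)^(1/2) = 9.
Solving, L = 9 and M = 9.

L* = 9, M* = 9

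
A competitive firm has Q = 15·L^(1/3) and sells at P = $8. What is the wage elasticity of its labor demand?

ε = -1.5

MP_L = (1/3)·15·L^(-2/3), so P·MP_L = w gives 40·L^(-2/3) = w.
Solving, L(w) = (40/w)^(3/2). This is a constant-elasticity form: L ∝ w^(−3/2), so ε = −3/2.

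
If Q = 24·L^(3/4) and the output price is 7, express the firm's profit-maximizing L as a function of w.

MP_L = (3/4)·24·L^(-1/4) = 18·L^(-1/4).
Setting P·MP_L = w: 126·L^(-1/4) = w.
Solving for L: L^(-1/4) = w/126, so L = (126/w)^(4).

L(w) = (126/w)^(4)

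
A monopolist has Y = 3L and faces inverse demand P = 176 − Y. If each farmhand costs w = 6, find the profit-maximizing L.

Marginal revenue from the inverse demand is MR = 176 − 2Y.
The marginal product is MP_L = 3.
A monopolist hires until marginal revenue product equals the wage: MR·MP_L = w.
(176 − 6L)·3 = 6, so L = 29.

L* = 29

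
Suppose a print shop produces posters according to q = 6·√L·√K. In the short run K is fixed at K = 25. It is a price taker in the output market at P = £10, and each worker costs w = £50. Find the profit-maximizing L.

L* = 9

With K = 25, MP_L = (1/2)·6·L^(-1/2)·25^(1/2) = 15·L^(-1/2).
Profit maximization for a price taker requires P·MP_L = w: 10·15·L^(-1/2) = 50.
So L^(-1/2) = 1/3, which gives L = 9.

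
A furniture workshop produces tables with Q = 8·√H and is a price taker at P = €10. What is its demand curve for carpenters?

MP_H = (1/2)·8·H^(-1/2) = 4·H^(-1/2).
Setting P·MP_H = w: 40·H^(-1/2) = w.
Solving for H: H^(-1/2) = w/40, so H = (40/w)^(2).

H(w) = 1600/w²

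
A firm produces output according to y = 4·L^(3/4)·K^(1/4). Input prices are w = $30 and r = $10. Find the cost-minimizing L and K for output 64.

Cost minimization requires the marginal rate of technical substitution to equal the input-price ratio: MP_L/MP_K = w/r.
Here MP_L/MP_K = (3/4)·(K/L)/(1/4) = 3·(K/L). Setting this equal to 30/10 = 3 gives K = L.
Substituting into y = 64: 4·L^(3/4)·(L)^(1/4) = 64.
Solving, L = 16 and K = 16.

L* = 16, K* = 16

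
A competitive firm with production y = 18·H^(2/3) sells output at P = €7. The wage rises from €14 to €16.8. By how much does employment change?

ΔH = -91

From P·MP_H = w with MP_H = 12·H^(-1/3), the labor demand is H(w) = (84/w)^(3).
At w = 14: H = 216. At w = 16.8: H = 125.
ΔH = 125 − 216 = -91.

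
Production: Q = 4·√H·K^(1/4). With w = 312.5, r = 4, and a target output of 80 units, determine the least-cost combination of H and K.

H* = 16, K* = 625

Cost minimization requires the marginal rate of technical substitution to equal the input-price ratio: MP_H/MP_K = w/r.
Here MP_H/MP_K = (1/2)·(K/H)/(1/4) = 2·(K/H). Setting this equal to 312.5/4 = 78.125 gives K = 39.0625H.
Substituting into Q = 80: 4·H^(1/2)·(39.0625H)^(1/4) = 80.
Solving, H = 16 and K = 625.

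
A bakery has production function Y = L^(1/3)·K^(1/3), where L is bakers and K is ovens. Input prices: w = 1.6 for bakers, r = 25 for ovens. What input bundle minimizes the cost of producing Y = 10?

L* = 125, K* = 8

Cost minimization requires the marginal rate of technical substitution to equal the input-price ratio: MP_L/MP_K = w/r.
Here MP_L/MP_K = (1/3)·(K/L)/(1/3) = (K/L). Setting this equal to 1.6/25 = 0.064 gives K = 0.064L.
Substituting into Y = 10: L^(1/3)·(0.064L)^(1/3) = 10.
Solving, L = 125 and K = 8.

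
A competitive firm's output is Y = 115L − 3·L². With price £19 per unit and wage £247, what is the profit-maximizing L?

The marginal product of L is MP_L = 115 − 6L.
A price-taking firm hires until the value of the marginal product equals the wage: P·MP_L = w, so 19·(115 − 6L) = 247.
Then 115 − 6L = 13, giving L = 17.

L* = 17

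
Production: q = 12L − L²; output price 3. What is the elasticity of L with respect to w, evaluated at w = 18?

From P·MP_L = w with MP_L = 12 − 2L, labor demand is L(w) = (12 − w/3)/2.
dL/dw = −1/(6) = -1/6.
At w = 18, L = 3, so ε = (dL/dw)·(w/L) = (-1/6)·(18/3) = -1.

ε = -1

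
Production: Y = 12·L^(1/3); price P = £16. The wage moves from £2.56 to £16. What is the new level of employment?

From P·MP_L = w with MP_L = 4·L^(-2/3), the labor demand is L(w) = (64/w)^(3/2).
At w = 2.56: L = 125. At w = 16: L = 8.

L* = 8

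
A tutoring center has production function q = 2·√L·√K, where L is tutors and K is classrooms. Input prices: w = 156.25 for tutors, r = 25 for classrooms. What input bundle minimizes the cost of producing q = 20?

Cost minimization requires the marginal rate of technical substitution to equal the input-price ratio: MP_L/MP_K = w/r.
Here MP_L/MP_K = (1/2)·(K/L)/(1/2) = (K/L). Setting this equal to 156.25/25 = 6.25 gives K = 6.25L.
Substituting into q = 20: 2·L^(1/2)·(6.25L)^(1/2) = 20.
Solving, L = 4 and K = 25.

L* = 4, K* = 25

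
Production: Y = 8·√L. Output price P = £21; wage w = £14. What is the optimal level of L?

L* = 36

MP_L = (1/2)·8·L^(-1/2) = 4·L^(-1/2).
Profit maximization for a price taker requires P·MP_L = w: 21·4·L^(-1/2) = 14.
So L^(-1/2) = 1/6, which gives L = 36.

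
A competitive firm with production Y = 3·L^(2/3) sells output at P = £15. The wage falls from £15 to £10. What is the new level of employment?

From P·MP_L = w with MP_L = 2·L^(-1/3), the labor demand is L(w) = (30/w)^(3).
At w = 15: L = 8. At w = 10: L = 27.

L* = 27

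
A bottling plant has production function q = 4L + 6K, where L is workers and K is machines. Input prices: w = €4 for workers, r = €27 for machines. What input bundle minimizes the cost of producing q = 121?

The inputs are perfect substitutes, so the firm uses whichever has the lower cost per unit of output.
Cost per unit of output via L is w/4 = 1; via K it is r/6 = 4.5. L is cheaper.
Producing q = 121 with L alone: L = 30.25, K = 0.

L* = 30.25, K* = 0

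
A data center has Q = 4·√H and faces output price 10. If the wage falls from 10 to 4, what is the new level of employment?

H* = 25

From P·MP_H = w with MP_H = 2·H^(-1/2), the labor demand is H(w) = (20/w)^(2).
At w = 10: H = 4. At w = 4: H = 25.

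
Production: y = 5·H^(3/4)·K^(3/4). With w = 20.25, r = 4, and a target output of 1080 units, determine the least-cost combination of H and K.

Cost minimization requires the marginal rate of technical substitution to equal the input-price ratio: MP_H/MP_K = w/r.
Here MP_H/MP_K = (3/4)·(K/H)/(3/4) = (K/H). Setting this equal to 20.25/4 = 5.0625 gives K = 5.0625H.
Substituting into y = 1080: 5·H^(3/4)·(5.0625H)^(3/4) = 1080.
Solving, H = 16 and K = 81.

H* = 16, K* = 81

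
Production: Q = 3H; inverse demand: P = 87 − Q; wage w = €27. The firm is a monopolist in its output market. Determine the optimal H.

Marginal revenue from the inverse demand is MR = 87 − 2Q.
The marginal product is MP_H = 3.
A monopolist hires until marginal revenue product equals the wage: MR·MP_H = w.
(87 − 6H)·3 = 27, so H = 13.

H* = 13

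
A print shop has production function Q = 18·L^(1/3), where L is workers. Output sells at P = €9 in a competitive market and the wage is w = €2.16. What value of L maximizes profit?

L* = 125

MP_L = (1/3)·18·L^(-2/3) = 6·L^(-2/3).
Profit maximization for a price taker requires P·MP_L = w: 9·6·L^(-2/3) = 2.16.
So L^(-2/3) = 0.04, which gives L = 125.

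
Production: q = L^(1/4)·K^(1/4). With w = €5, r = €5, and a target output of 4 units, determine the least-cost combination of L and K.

Cost minimization requires the marginal rate of technical substitution to equal the input-price ratio: MP_L/MP_K = w/r.
Here MP_L/MP_K = (1/4)·(K/L)/(1/4) = (K/L). Setting this equal to 5/5 = 1 gives K = L.
Substituting into q = 4: L^(1/4)·(L)^(1/4) = 4.
Solving, L = 16 and K = 16.

L* = 16, K* = 16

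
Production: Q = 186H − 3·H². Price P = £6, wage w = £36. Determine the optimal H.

The marginal product of H is MP_H = 186 − 6H.
A price-taking firm hires until the value of the marginal product equals the wage: P·MP_H = w, so 6·(186 − 6H) = 36.
Then 186 − 6H = 6, giving H = 30.

H* = 30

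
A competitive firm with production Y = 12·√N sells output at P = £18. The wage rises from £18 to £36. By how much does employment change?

From P·MP_N = w with MP_N = 6·N^(-1/2), the labor demand is N(w) = (108/w)^(2).
At w = 18: N = 36. At w = 36: N = 9.
ΔN = 9 − 36 = -27.

ΔN = -27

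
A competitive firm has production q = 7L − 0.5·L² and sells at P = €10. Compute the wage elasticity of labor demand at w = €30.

From P·MP_L = w with MP_L = 7 − L, labor demand is L(w) = 7 − w/10.
dL/dw = −1/(10) = -0.1.
At w = 30, L = 4, so ε = (dL/dw)·(w/L) = (-0.1)·(30/4) = -0.75.

ε = -0.75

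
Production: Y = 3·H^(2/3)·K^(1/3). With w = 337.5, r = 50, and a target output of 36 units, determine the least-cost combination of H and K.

H* = 8, K* = 27

Cost minimization requires the marginal rate of technical substitution to equal the input-price ratio: MP_H/MP_K = w/r.
Here MP_H/MP_K = (2/3)·(K/H)/(1/3) = 2·(K/H). Setting this equal to 337.5/50 = 6.75 gives K = 3.375H.
Substituting into Y = 36: 3·H^(2/3)·(3.375H)^(1/3) = 36.
Solving, H = 8 and K = 27.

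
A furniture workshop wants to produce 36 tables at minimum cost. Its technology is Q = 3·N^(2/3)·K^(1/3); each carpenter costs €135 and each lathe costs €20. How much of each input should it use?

Cost minimization requires the marginal rate of technical substitution to equal the input-price ratio: MP_N/MP_K = w/r.
Here MP_N/MP_K = (2/3)·(K/N)/(1/3) = 2·(K/N). Setting this equal to 135/20 = 6.75 gives K = 3.375N.
Substituting into Q = 36: 3·N^(2/3)·(3.375N)^(1/3) = 36.
Solving, N = 8 and K = 27.

N* = 8, K* = 27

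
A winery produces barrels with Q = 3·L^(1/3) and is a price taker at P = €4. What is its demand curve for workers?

MP_L = (1/3)·3·L^(-2/3) = L^(-2/3).
Setting P·MP_L = w: 4·L^(-2/3) = w.
Solving for L: L^(-2/3) = w/4, so L = (4/w)^(3/2).

L(w) = (4/w)^(3/2)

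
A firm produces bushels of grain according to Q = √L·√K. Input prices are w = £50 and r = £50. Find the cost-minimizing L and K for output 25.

L* = 25, K* = 25

Cost minimization requires the marginal rate of technical substitution to equal the input-price ratio: MP_L/MP_K = w/r.
Here MP_L/MP_K = (1/2)·(K/L)/(1/2) = (K/L). Setting this equal to 50/50 = 1 gives K = L.
Substituting into Q = 25: L^(1/2)·(L)^(1/2) = 25.
Solving, L = 25 and K = 25.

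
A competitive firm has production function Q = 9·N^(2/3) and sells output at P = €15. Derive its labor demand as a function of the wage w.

N(w) = 729000/w³

MP_N = (2/3)·9·N^(-1/3) = 6·N^(-1/3).
Setting P·MP_N = w: 90·N^(-1/3) = w.
Solving for N: N^(-1/3) = w/90, so N = (90/w)^(3).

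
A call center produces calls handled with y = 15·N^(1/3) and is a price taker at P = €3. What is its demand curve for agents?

N(w) = (15/w)^(3/2)

MP_N = (1/3)·15·N^(-2/3) = 5·N^(-2/3).
Setting P·MP_N = w: 15·N^(-2/3) = w.
Solving for N: N^(-2/3) = w/15, so N = (15/w)^(3/2).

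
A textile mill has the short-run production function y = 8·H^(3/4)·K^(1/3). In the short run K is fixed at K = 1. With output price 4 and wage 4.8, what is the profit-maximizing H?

With K = 1, MP_H = (3/4)·8·H^(-1/4)·1^(1/3) = 6·H^(-1/4).
Profit maximization for a price taker requires P·MP_H = w: 4·6·H^(-1/4) = 4.8.
So H^(-1/4) = 0.2, which gives H = 625.

H* = 625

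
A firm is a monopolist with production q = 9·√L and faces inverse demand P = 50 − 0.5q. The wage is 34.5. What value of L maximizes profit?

L* = 9

Marginal revenue from the inverse demand is MR = 50 − q.
The marginal product is MP_L = 4.5·L^(-1/2).
A monopolist hires until marginal revenue product equals the wage: MR·MP_L = w.
At L, q = 9·√L. Substituting and solving: (50 − 9·√L)·4.5·L^(-1/2) = 34.5 gives L = 9.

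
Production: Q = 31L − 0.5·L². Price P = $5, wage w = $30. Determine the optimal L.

The marginal product of L is MP_L = 31 − L.
A price-taking firm hires until the value of the marginal product equals the wage: P·MP_L = w, so 5·(31 − L) = 30.
Then 31 − L = 6, giving L = 25.

L* = 25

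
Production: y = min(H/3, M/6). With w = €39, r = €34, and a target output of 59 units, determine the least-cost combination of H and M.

With a fixed-proportions technology, the cost-minimizing bundle uses no slack in either input: H/3 = M/6 = y.
So H = 3·59 = 177 and M = 6·59 = 354.

H* = 177, M* = 354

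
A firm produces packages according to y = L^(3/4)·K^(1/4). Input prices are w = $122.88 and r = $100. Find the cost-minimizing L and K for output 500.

Cost minimization requires the marginal rate of technical substitution to equal the input-price ratio: MP_L/MP_K = w/r.
Here MP_L/MP_K = (3/4)·(K/L)/(1/4) = 3·(K/L). Setting this equal to 122.88/100 = 1.2288 gives K = 0.4096L.
Substituting into y = 500: L^(3/4)·(0.4096L)^(1/4) = 500.
Solving, L = 625 and K = 256.

L* = 625, K* = 256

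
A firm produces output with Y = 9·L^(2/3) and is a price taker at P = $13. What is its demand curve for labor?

L(w) = 474552/w³

MP_L = (2/3)·9·L^(-1/3) = 6·L^(-1/3).
Setting P·MP_L = w: 78·L^(-1/3) = w.
Solving for L: L^(-1/3) = w/78, so L = (78/w)^(3).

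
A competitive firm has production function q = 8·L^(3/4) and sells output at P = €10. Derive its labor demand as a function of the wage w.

L(w) = (60/w)^(4)

MP_L = (3/4)·8·L^(-1/4) = 6·L^(-1/4).
Setting P·MP_L = w: 60·L^(-1/4) = w.
Solving for L: L^(-1/4) = w/60, so L = (60/w)^(4).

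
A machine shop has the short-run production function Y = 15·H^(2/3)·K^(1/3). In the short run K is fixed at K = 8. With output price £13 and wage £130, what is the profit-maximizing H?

H* = 8

With K = 8, MP_H = (2/3)·15·H^(-1/3)·8^(1/3) = 20·H^(-1/3).
Profit maximization for a price taker requires P·MP_H = w: 13·20·H^(-1/3) = 130.
So H^(-1/3) = 0.5, which gives H = 8.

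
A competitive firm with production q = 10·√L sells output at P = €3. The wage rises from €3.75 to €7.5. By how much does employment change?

ΔL = -12

From P·MP_L = w with MP_L = 5·L^(-1/2), the labor demand is L(w) = (15/w)^(2).
At w = 3.75: L = 16. At w = 7.5: L = 4.
ΔL = 4 − 16 = -12.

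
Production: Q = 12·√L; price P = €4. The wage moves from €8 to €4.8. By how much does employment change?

From P·MP_L = w with MP_L = 6·L^(-1/2), the labor demand is L(w) = (24/w)^(2).
At w = 8: L = 9. At w = 4.8: L = 25.
ΔL = 25 − 9 = 16.

ΔL = 16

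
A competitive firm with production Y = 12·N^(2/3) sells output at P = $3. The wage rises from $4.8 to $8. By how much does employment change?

From P·MP_N = w with MP_N = 8·N^(-1/3), the labor demand is N(w) = (24/w)^(3).
At w = 4.8: N = 125. At w = 8: N = 27.
ΔN = 27 − 125 = -98.

ΔN = -98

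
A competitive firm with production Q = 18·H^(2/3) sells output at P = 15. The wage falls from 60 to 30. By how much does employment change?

ΔH = 189

From P·MP_H = w with MP_H = 12·H^(-1/3), the labor demand is H(w) = (180/w)^(3).
At w = 60: H = 27. At w = 30: H = 216.
ΔH = 216 − 27 = 189.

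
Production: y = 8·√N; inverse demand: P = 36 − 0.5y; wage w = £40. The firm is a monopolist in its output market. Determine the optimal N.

N* = 4

Marginal revenue from the inverse demand is MR = 36 − y.
The marginal product is MP_N = 4·N^(-1/2).
A monopolist hires until marginal revenue product equals the wage: MR·MP_N = w.
At N, y = 8·√N. Substituting and solving: (36 − 8·√N)·4·N^(-1/2) = 40 gives N = 4.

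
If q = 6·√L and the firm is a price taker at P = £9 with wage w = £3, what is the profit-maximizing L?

MP_L = (1/2)·6·L^(-1/2) = 3·L^(-1/2).
Profit maximization for a price taker requires P·MP_L = w: 9·3·L^(-1/2) = 3.
So L^(-1/2) = 1/9, which gives L = 81.

L* = 81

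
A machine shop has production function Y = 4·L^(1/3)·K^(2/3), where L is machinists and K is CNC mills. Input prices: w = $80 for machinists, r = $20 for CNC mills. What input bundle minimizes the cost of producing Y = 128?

L* = 8, K* = 64

Cost minimization requires the marginal rate of technical substitution to equal the input-price ratio: MP_L/MP_K = w/r.
Here MP_L/MP_K = (1/3)·(K/L)/(2/3) = 0.5·(K/L). Setting this equal to 80/20 = 4 gives K = 8L.
Substituting into Y = 128: 4·L^(1/3)·(8L)^(2/3) = 128.
Solving, L = 8 and K = 64.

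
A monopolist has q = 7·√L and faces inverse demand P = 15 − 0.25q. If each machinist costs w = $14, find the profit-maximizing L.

L* = 4

Marginal revenue from the inverse demand is MR = 15 − 0.5q.
The marginal product is MP_L = 3.5·L^(-1/2).
A monopolist hires until marginal revenue product equals the wage: MR·MP_L = w.
At L, q = 7·√L. Substituting and solving: (15 − 3.5·√L)·3.5·L^(-1/2) = 14 gives L = 4.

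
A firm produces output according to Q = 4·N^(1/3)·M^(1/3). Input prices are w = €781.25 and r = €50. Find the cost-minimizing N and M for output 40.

N* = 8, M* = 125

Cost minimization requires the marginal rate of technical substitution to equal the input-price ratio: MP_N/MP_M = w/r.
Here MP_N/MP_M = (1/3)·(M/N)/(1/3) = (M/N). Setting this equal to 781.25/50 = 15.625 gives M = 15.625N.
Substituting into Q = 40: 4·N^(1/3)·(15.625N)^(1/3) = 40.
Solving, N = 8 and M = 125.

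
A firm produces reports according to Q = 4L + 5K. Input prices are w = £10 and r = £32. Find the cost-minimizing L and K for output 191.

The inputs are perfect substitutes, so the firm uses whichever has the lower cost per unit of output.
Cost per unit of output via L is w/4 = 2.5; via K it is r/5 = 6.4. L is cheaper.
Producing Q = 191 with L alone: L = 47.75, K = 0.

L* = 47.75, K* = 0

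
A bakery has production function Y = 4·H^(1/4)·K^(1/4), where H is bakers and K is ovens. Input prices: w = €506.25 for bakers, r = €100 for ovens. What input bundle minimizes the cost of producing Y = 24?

Cost minimization requires the marginal rate of technical substitution to equal the input-price ratio: MP_H/MP_K = w/r.
Here MP_H/MP_K = (1/4)·(K/H)/(1/4) = (K/H). Setting this equal to 506.25/100 = 5.0625 gives K = 5.0625H.
Substituting into Y = 24: 4·H^(1/4)·(5.0625H)^(1/4) = 24.
Solving, H = 16 and K = 81.

H* = 16, K* = 81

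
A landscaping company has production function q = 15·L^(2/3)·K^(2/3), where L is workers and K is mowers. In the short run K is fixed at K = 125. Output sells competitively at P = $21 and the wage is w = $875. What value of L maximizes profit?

L* = 216

With K = 125, MP_L = (2/3)·15·L^(-1/3)·125^(2/3) = 250·L^(-1/3).
Profit maximization for a price taker requires P·MP_L = w: 21·250·L^(-1/3) = 875.
So L^(-1/3) = 1/6, which gives L = 216.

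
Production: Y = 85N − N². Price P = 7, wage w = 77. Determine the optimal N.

N* = 37

The marginal product of N is MP_N = 85 − 2N.
A price-taking firm hires until the value of the marginal product equals the wage: P·MP_N = w, so 7·(85 − 2N) = 77.
Then 85 − 2N = 11, giving N = 37.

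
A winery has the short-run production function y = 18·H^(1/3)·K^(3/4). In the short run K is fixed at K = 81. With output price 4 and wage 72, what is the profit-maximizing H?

H* = 27

With K = 81, MP_H = (1/3)·18·H^(-2/3)·81^(3/4) = 162·H^(-2/3).
Profit maximization for a price taker requires P·MP_H = w: 4·162·H^(-2/3) = 72.
So H^(-2/3) = 1/9, which gives H = 27.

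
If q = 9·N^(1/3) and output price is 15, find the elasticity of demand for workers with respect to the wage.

MP_N = (1/3)·9·N^(-2/3), so P·MP_N = w gives 45·N^(-2/3) = w.
Solving, N(w) = (45/w)^(3/2). This is a constant-elasticity form: N ∝ w^(−3/2), so ε = −3/2.

ε = -1.5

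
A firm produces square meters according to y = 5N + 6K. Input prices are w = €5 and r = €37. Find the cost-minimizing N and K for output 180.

The inputs are perfect substitutes, so the firm uses whichever has the lower cost per unit of output.
Cost per unit of output via N is w/5 = 1; via K it is r/6 = 37/6. N is cheaper.
Producing y = 180 with N alone: N = 36, K = 0.

N* = 36, K* = 0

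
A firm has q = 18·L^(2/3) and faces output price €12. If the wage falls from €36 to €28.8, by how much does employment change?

From P·MP_L = w with MP_L = 12·L^(-1/3), the labor demand is L(w) = (144/w)^(3).
At w = 36: L = 64. At w = 28.8: L = 125.
ΔL = 125 − 64 = 61.

ΔL = 61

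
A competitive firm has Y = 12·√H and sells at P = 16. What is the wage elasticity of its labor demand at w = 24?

MP_H = (1/2)·12·H^(-1/2), so P·MP_H = w gives 96·H^(-1/2) = w.
Solving, H(w) = (96/w)^(2). This is a constant-elasticity form: H ∝ w^(−2), so ε = −2.

ε = -2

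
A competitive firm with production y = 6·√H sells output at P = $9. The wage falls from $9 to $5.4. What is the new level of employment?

H* = 25

From P·MP_H = w with MP_H = 3·H^(-1/2), the labor demand is H(w) = (27/w)^(2).
At w = 9: H = 9. At w = 5.4: H = 25.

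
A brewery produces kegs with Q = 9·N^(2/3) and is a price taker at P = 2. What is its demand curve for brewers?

N(w) = 1728/w³

MP_N = (2/3)·9·N^(-1/3) = 6·N^(-1/3).
Setting P·MP_N = w: 12·N^(-1/3) = w.
Solving for N: N^(-1/3) = w/12, so N = (12/w)^(3).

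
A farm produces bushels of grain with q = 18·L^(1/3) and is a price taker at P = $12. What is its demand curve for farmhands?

MP_L = (1/3)·18·L^(-2/3) = 6·L^(-2/3).
Setting P·MP_L = w: 72·L^(-2/3) = w.
Solving for L: L^(-2/3) = w/72, so L = (72/w)^(3/2).

L(w) = (72/w)^(3/2)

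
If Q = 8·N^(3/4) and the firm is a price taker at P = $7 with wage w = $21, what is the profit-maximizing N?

N* = 16

MP_N = (3/4)·8·N^(-1/4) = 6·N^(-1/4).
Profit maximization for a price taker requires P·MP_N = w: 7·6·N^(-1/4) = 21.
So N^(-1/4) = 0.5, which gives N = 16.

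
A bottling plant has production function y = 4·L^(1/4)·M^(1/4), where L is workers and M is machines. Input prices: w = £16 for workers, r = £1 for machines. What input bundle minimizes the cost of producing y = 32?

L* = 16, M* = 256

Cost minimization requires the marginal rate of technical substitution to equal the input-price ratio: MP_L/MP_M = w/r.
Here MP_L/MP_M = (1/4)·(M/L)/(1/4) = (M/L). Setting this equal to 16/1 = 16 gives M = 16L.
Substituting into y = 32: 4·L^(1/4)·(16L)^(1/4) = 32.
Solving, L = 16 and M = 256.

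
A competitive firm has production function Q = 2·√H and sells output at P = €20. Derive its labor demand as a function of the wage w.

H(w) = 400/w²

MP_H = (1/2)·2·H^(-1/2) = H^(-1/2).
Setting P·MP_H = w: 20·H^(-1/2) = w.
Solving for H: H^(-1/2) = w/20, so H = (20/w)^(2).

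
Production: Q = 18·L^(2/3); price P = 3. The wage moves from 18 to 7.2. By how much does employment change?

From P·MP_L = w with MP_L = 12·L^(-1/3), the labor demand is L(w) = (36/w)^(3).
At w = 18: L = 8. At w = 7.2: L = 125.
ΔL = 125 − 8 = 117.

ΔL = 117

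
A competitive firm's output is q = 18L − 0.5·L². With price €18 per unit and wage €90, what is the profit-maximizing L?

The marginal product of L is MP_L = 18 − L.
A price-taking firm hires until the value of the marginal product equals the wage: P·MP_L = w, so 18·(18 − L) = 90.
Then 18 − L = 5, giving L = 13.

L* = 13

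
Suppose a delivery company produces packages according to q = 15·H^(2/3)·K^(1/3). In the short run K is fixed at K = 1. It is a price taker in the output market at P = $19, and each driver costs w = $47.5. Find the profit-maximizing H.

H* = 64

With K = 1, MP_H = (2/3)·15·H^(-1/3)·1^(1/3) = 10·H^(-1/3).
Profit maximization for a price taker requires P·MP_H = w: 19·10·H^(-1/3) = 47.5.
So H^(-1/3) = 0.25, which gives H = 64.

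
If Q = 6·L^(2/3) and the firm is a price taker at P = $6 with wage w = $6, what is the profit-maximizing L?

L* = 64

MP_L = (2/3)·6·L^(-1/3) = 4·L^(-1/3).
Profit maximization for a price taker requires P·MP_L = w: 6·4·L^(-1/3) = 6.
So L^(-1/3) = 0.25, which gives L = 64.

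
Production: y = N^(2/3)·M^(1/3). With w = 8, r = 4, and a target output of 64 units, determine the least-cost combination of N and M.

N* = 64, M* = 64

Cost minimization requires the marginal rate of technical substitution to equal the input-price ratio: MP_N/MP_M = w/r.
Here MP_N/MP_M = (2/3)·(M/N)/(1/3) = 2·(M/N). Setting this equal to 8/4 = 2 gives M = N.
Substituting into y = 64: N^(2/3)·(N)^(1/3) = 64.
Solving, N = 64 and M = 64.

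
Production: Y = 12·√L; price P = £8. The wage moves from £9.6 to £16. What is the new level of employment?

L* = 9

From P·MP_L = w with MP_L = 6·L^(-1/2), the labor demand is L(w) = (48/w)^(2).
At w = 9.6: L = 25. At w = 16: L = 9.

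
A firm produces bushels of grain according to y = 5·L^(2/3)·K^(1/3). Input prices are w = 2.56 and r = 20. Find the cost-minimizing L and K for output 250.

L* = 125, K* = 8

Cost minimization requires the marginal rate of technical substitution to equal the input-price ratio: MP_L/MP_K = w/r.
Here MP_L/MP_K = (2/3)·(K/L)/(1/3) = 2·(K/L). Setting this equal to 2.56/20 = 0.128 gives K = 0.064L.
Substituting into y = 250: 5·L^(2/3)·(0.064L)^(1/3) = 250.
Solving, L = 125 and K = 8.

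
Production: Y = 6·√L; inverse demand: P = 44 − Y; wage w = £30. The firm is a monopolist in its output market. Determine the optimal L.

Marginal revenue from the inverse demand is MR = 44 − 2Y.
The marginal product is MP_L = 3·L^(-1/2).
A monopolist hires until marginal revenue product equals the wage: MR·MP_L = w.
At L, Y = 6·√L. Substituting and solving: (44 − 12·√L)·3·L^(-1/2) = 30 gives L = 4.

L* = 4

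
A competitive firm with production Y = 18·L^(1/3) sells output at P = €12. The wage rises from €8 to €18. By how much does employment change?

ΔL = -19

From P·MP_L = w with MP_L = 6·L^(-2/3), the labor demand is L(w) = (72/w)^(3/2).
At w = 8: L = 27. At w = 18: L = 8.
ΔL = 8 − 27 = -19.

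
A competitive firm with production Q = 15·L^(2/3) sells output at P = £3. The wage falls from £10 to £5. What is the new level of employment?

L* = 216

From P·MP_L = w with MP_L = 10·L^(-1/3), the labor demand is L(w) = (30/w)^(3).
At w = 10: L = 27. At w = 5: L = 216.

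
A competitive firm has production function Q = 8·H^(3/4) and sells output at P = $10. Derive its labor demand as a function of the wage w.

H(w) = (60/w)^(4)

MP_H = (3/4)·8·H^(-1/4) = 6·H^(-1/4).
Setting P·MP_H = w: 60·H^(-1/4) = w.
Solving for H: H^(-1/4) = w/60, so H = (60/w)^(4).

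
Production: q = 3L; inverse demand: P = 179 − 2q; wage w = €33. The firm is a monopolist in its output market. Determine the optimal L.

L* = 14

Marginal revenue from the inverse demand is MR = 179 − 4q.
The marginal product is MP_L = 3.
A monopolist hires until marginal revenue product equals the wage: MR·MP_L = w.
(179 − 12L)·3 = 33, so L = 14.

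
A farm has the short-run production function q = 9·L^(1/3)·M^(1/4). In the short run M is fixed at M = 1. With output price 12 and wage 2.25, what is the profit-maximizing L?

With M = 1, MP_L = (1/3)·9·L^(-2/3)·1^(1/4) = 3·L^(-2/3).
Profit maximization for a price taker requires P·MP_L = w: 12·3·L^(-2/3) = 2.25.
So L^(-2/3) = 0.0625, which gives L = 64.

L* = 64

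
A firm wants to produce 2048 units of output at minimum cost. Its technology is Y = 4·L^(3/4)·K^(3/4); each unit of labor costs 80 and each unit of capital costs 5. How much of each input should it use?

Cost minimization requires the marginal rate of technical substitution to equal the input-price ratio: MP_L/MP_K = w/r.
Here MP_L/MP_K = (3/4)·(K/L)/(3/4) = (K/L). Setting this equal to 80/5 = 16 gives K = 16L.
Substituting into Y = 2048: 4·L^(3/4)·(16L)^(3/4) = 2048.
Solving, L = 16 and K = 256.

L* = 16, K* = 256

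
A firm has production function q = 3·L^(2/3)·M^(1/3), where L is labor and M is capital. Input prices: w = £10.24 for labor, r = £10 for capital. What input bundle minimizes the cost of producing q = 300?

L* = 125, M* = 64

Cost minimization requires the marginal rate of technical substitution to equal the input-price ratio: MP_L/MP_M = w/r.
Here MP_L/MP_M = (2/3)·(M/L)/(1/3) = 2·(M/L). Setting this equal to 10.24/10 = 1.024 gives M = 0.512L.
Substituting into q = 300: 3·L^(2/3)·(0.512L)^(1/3) = 300.
Solving, L = 125 and M = 64.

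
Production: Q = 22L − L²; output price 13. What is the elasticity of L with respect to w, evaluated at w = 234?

From P·MP_L = w with MP_L = 22 − 2L, labor demand is L(w) = (22 − w/13)/2.
dL/dw = −1/(26) = -1/26.
At w = 234, L = 2, so ε = (dL/dw)·(w/L) = (-1/26)·(234/2) = -4.5.

ε = -4.5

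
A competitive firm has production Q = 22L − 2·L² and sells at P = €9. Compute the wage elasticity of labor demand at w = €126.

ε = -1.75

From P·MP_L = w with MP_L = 22 − 4L, labor demand is L(w) = (22 − w/9)/4.
dL/dw = −1/(36) = -1/36.
At w = 126, L = 2, so ε = (dL/dw)·(w/L) = (-1/36)·(126/2) = -1.75.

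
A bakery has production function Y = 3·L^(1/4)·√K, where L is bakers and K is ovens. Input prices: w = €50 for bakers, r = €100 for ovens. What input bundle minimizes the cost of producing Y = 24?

L* = 16, K* = 16

Cost minimization requires the marginal rate of technical substitution to equal the input-price ratio: MP_L/MP_K = w/r.
Here MP_L/MP_K = (1/4)·(K/L)/(1/2) = 0.5·(K/L). Setting this equal to 50/100 = 0.5 gives K = L.
Substituting into Y = 24: 3·L^(1/4)·(L)^(1/2) = 24.
Solving, L = 16 and K = 16.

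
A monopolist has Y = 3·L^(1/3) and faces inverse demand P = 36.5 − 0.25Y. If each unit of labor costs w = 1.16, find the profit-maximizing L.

L* = 125

Marginal revenue from the inverse demand is MR = 36.5 − 0.5Y.
The marginal product is MP_L = L^(-2/3).
A monopolist hires until marginal revenue product equals the wage: MR·MP_L = w.
At L, Y = 3·L^(1/3). Substituting and solving: (36.5 − 1.5·L^(1/3))·L^(-2/3) = 1.16 gives L = 125.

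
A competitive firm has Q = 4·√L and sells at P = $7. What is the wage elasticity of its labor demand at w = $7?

ε = -2

MP_L = (1/2)·4·L^(-1/2), so P·MP_L = w gives 14·L^(-1/2) = w.
Solving, L(w) = (14/w)^(2). This is a constant-elasticity form: L ∝ w^(−2), so ε = −2.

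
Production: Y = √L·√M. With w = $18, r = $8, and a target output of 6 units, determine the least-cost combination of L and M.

Cost minimization requires the marginal rate of technical substitution to equal the input-price ratio: MP_L/MP_M = w/r.
Here MP_L/MP_M = (1/2)·(M/L)/(1/2) = (M/L). Setting this equal to 18/8 = 2.25 gives M = 2.25L.
Substituting into Y = 6: L^(1/2)·(2.25L)^(1/2) = 6.
Solving, L = 4 and M = 9.

L* = 4, M* = 9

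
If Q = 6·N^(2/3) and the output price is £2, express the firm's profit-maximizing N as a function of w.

MP_N = (2/3)·6·N^(-1/3) = 4·N^(-1/3).
Setting P·MP_N = w: 8·N^(-1/3) = w.
Solving for N: N^(-1/3) = w/8, so N = (8/w)^(3).

N(w) = 512/w³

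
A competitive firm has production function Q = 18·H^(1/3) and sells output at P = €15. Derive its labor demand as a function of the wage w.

H(w) = (90/w)^(3/2)

MP_H = (1/3)·18·H^(-2/3) = 6·H^(-2/3).
Setting P·MP_H = w: 90·H^(-2/3) = w.
Solving for H: H^(-2/3) = w/90, so H = (90/w)^(3/2).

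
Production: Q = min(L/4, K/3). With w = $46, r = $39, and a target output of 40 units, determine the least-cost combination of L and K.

With a fixed-proportions technology, the cost-minimizing bundle uses no slack in either input: L/4 = K/3 = Q.
So L = 4·40 = 160 and K = 3·40 = 120.

L* = 160, K* = 120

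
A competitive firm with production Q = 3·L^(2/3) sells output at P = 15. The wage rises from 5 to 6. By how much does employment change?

From P·MP_L = w with MP_L = 2·L^(-1/3), the labor demand is L(w) = (30/w)^(3).
At w = 5: L = 216. At w = 6: L = 125.
ΔL = 125 − 216 = -91.

ΔL = -91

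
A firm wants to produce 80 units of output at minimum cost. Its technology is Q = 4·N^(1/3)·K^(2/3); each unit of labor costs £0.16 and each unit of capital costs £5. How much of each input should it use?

N* = 125, K* = 8

Cost minimization requires the marginal rate of technical substitution to equal the input-price ratio: MP_N/MP_K = w/r.
Here MP_N/MP_K = (1/3)·(K/N)/(2/3) = 0.5·(K/N). Setting this equal to 0.16/5 = 0.032 gives K = 0.064N.
Substituting into Q = 80: 4·N^(1/3)·(0.064N)^(2/3) = 80.
Solving, N = 125 and K = 8.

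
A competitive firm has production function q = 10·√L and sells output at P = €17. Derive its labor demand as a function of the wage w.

MP_L = (1/2)·10·L^(-1/2) = 5·L^(-1/2).
Setting P·MP_L = w: 85·L^(-1/2) = w.
Solving for L: L^(-1/2) = w/85, so L = (85/w)^(2).

L(w) = 7225/w²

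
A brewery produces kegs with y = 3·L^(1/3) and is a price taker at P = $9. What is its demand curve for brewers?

MP_L = (1/3)·3·L^(-2/3) = L^(-2/3).
Setting P·MP_L = w: 9·L^(-2/3) = w.
Solving for L: L^(-2/3) = w/9, so L = (9/w)^(3/2).

L(w) = (9/w)^(3/2)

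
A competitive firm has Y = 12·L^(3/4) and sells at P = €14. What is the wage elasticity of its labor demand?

MP_L = (3/4)·12·L^(-1/4), so P·MP_L = w gives 126·L^(-1/4) = w.
Solving, L(w) = (126/w)^(4). This is a constant-elasticity form: L ∝ w^(−4), so ε = −4.

ε = -4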